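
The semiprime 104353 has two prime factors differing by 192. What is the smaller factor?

241

Since p = q + 192, we have 104353 = q(q + 192), so q² + 192q − 104353 = 0.
Discriminant: 192² + 4·104353 = 36864 + 417412 = 454276; √454276 = 674.
q = (−192 + 674)/2 = 241, and p = q + 192 = 433.
Check: 241 · 433 = 104353.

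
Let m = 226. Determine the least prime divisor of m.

226 is even: 2 divides it.

2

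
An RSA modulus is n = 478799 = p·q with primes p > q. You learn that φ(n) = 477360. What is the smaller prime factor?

521

φ(n) = (p−1)(q−1) = n − (p+q) + 1, so p + q = 478799 − 477360 + 1 = 1440.
p and q are the roots of t² − 1440t + 478799 = 0.
Discriminant: 1440² − 4·478799 = 2073600 − 1915196 = 158404; √158404 = 398.
q = (1440 − 398)/2 = 521, p = (1440 + 398)/2 = 919.
Check: 521 · 919 = 478799.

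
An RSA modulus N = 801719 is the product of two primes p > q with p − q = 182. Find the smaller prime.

Since p = q + 182, we have 801719 = q(q + 182), so q² + 182q − 801719 = 0.
Discriminant: 182² + 4·801719 = 33124 + 3206876 = 3240000; √3240000 = 1800.
q = (−182 + 1800)/2 = 809, and p = q + 182 = 991.
Check: 809 · 991 = 801719.

809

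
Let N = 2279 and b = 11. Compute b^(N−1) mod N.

471

11^1 ≡ 11 (mod 2279)
11^2 ≡ 11^2 = 121 ≡ 121 (mod 2279)
11^4 ≡ 121^2 = 14641 ≡ 967 (mod 2279)
11^8 ≡ 967^2 = 935089 ≡ 699 (mod 2279)
11^16 ≡ 699^2 = 488601 ≡ 895 (mod 2279)
11^32 ≡ 895^2 = 801025 ≡ 1096 (mod 2279)
11^64 ≡ 1096^2 = 1201216 ≡ 183 (mod 2279)
11^128 ≡ 183^2 = 33489 ≡ 1583 (mod 2279)
11^256 ≡ 1583^2 = 2505889 ≡ 1268 (mod 2279)
11^512 ≡ 1268^2 = 1607824 ≡ 1129 (mod 2279)
11^1024 ≡ 1129^2 = 1274641 ≡ 680 (mod 2279)
11^2048 ≡ 680^2 = 462400 ≡ 2042 (mod 2279)
2278 = 2048 + 128 + 64 + 32 + 4 + 2 in binary powers of 2.
So 11^2278 ≡ 2042 · 1583 · 183 · 1096 · 967 · 121 ≡ 471 (mod 2279).
Since 471 ≠ 1, base 11 is a Fermat witness: 2279 is composite.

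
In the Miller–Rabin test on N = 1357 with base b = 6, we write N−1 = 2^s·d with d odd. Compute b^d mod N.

1212

1357 − 1 = 1356 = 2^2 · 339, so d = 339.
6^1 ≡ 6 (mod 1357)
6^2 ≡ 6^2 = 36 ≡ 36 (mod 1357)
6^4 ≡ 36^2 = 1296 ≡ 1296 (mod 1357)
6^8 ≡ 1296^2 = 1679616 ≡ 1007 (mod 1357)
6^16 ≡ 1007^2 = 1014049 ≡ 370 (mod 1357)
6^32 ≡ 370^2 = 136900 ≡ 1200 (mod 1357)
6^64 ≡ 1200^2 = 1440000 ≡ 223 (mod 1357)
6^128 ≡ 223^2 = 49729 ≡ 877 (mod 1357)
6^256 ≡ 877^2 = 769129 ≡ 1067 (mod 1357)
339 = 256 + 64 + 16 + 2 + 1 in binary powers of 2.
So 6^339 ≡ 1067 · 223 · 370 · 36 · 6 ≡ 1212 (mod 1357).
Squaring chain: 1212 → 670; never reaches −1, so base 6 is a Miller–Rabin witness that 1357 is composite.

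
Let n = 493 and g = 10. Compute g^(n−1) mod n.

10^1 ≡ 10 (mod 493)
10^2 ≡ 10^2 = 100 ≡ 100 (mod 493)
10^4 ≡ 100^2 = 10000 ≡ 140 (mod 493)
10^8 ≡ 140^2 = 19600 ≡ 373 (mod 493)
10^16 ≡ 373^2 = 139129 ≡ 103 (mod 493)
10^32 ≡ 103^2 = 10609 ≡ 256 (mod 493)
10^64 ≡ 256^2 = 65536 ≡ 460 (mod 493)
10^128 ≡ 460^2 = 211600 ≡ 103 (mod 493)
10^256 ≡ 103^2 = 10609 ≡ 256 (mod 493)
492 = 256 + 128 + 64 + 32 + 8 + 4 in binary powers of 2.
So 10^492 ≡ 256 · 103 · 460 · 256 · 373 · 140 ≡ 132 (mod 493).
Since 132 ≠ 1, base 10 is a Fermat witness: 493 is composite.

132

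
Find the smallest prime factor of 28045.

5

28045 is odd.
Digit sum 19, not divisible by 3.
Ends in 5: divisible by 5.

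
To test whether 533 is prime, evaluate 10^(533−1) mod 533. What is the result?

510

10^1 ≡ 10 (mod 533)
10^2 ≡ 10^2 = 100 ≡ 100 (mod 533)
10^4 ≡ 100^2 = 10000 ≡ 406 (mod 533)
10^8 ≡ 406^2 = 164836 ≡ 139 (mod 533)
10^16 ≡ 139^2 = 19321 ≡ 133 (mod 533)
10^32 ≡ 133^2 = 17689 ≡ 100 (mod 533)
10^64 ≡ 100^2 = 10000 ≡ 406 (mod 533)
10^128 ≡ 406^2 = 164836 ≡ 139 (mod 533)
10^256 ≡ 139^2 = 19321 ≡ 133 (mod 533)
10^512 ≡ 133^2 = 17689 ≡ 100 (mod 533)
532 = 512 + 16 + 4 in binary powers of 2.
So 10^532 ≡ 100 · 133 · 406 ≡ 510 (mod 533).
Since 510 ≠ 1, base 10 is a Fermat witness: 533 is composite.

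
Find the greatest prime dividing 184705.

184705 = 5 · 36941
36941 = 17 · 2173
2173 = 41 · 53
53 is prime.
So 184705 = 5 · 17 · 41 · 53; the largest prime factor is 53.

53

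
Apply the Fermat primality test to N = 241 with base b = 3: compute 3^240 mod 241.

1

3^1 ≡ 3 (mod 241)
3^2 ≡ 3^2 = 9 ≡ 9 (mod 241)
3^4 ≡ 9^2 = 81 ≡ 81 (mod 241)
3^8 ≡ 81^2 = 6561 ≡ 54 (mod 241)
3^16 ≡ 54^2 = 2916 ≡ 24 (mod 241)
3^32 ≡ 24^2 = 576 ≡ 94 (mod 241)
3^64 ≡ 94^2 = 8836 ≡ 160 (mod 241)
3^128 ≡ 160^2 = 25600 ≡ 54 (mod 241)
240 = 128 + 64 + 32 + 16 in binary powers of 2.
So 3^240 ≡ 54 · 160 · 94 · 24 ≡ 1 (mod 241).
Since the result is 1, base 3 gives no evidence that 241 is composite.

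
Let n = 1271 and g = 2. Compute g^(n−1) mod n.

1024

2^1 ≡ 2 (mod 1271)
2^2 ≡ 2^2 = 4 ≡ 4 (mod 1271)
2^4 ≡ 4^2 = 16 ≡ 16 (mod 1271)
2^8 ≡ 16^2 = 256 ≡ 256 (mod 1271)
2^16 ≡ 256^2 = 65536 ≡ 715 (mod 1271)
2^32 ≡ 715^2 = 511225 ≡ 283 (mod 1271)
2^64 ≡ 283^2 = 80089 ≡ 16 (mod 1271)
2^128 ≡ 16^2 = 256 ≡ 256 (mod 1271)
2^256 ≡ 256^2 = 65536 ≡ 715 (mod 1271)
2^512 ≡ 715^2 = 511225 ≡ 283 (mod 1271)
2^1024 ≡ 283^2 = 80089 ≡ 16 (mod 1271)
1270 = 1024 + 128 + 64 + 32 + 16 + 4 + 2 in binary powers of 2.
So 2^1270 ≡ 16 · 256 · 16 · 283 · 715 · 16 · 4 ≡ 1024 (mod 1271).
Since 1024 ≠ 1, base 2 is a Fermat witness: 1271 is composite.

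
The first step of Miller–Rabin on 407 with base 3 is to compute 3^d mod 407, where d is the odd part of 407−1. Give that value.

407 − 1 = 406 = 2^1 · 203, so d = 203.
3^1 ≡ 3 (mod 407)
3^2 ≡ 3^2 = 9 ≡ 9 (mod 407)
3^4 ≡ 9^2 = 81 ≡ 81 (mod 407)
3^8 ≡ 81^2 = 6561 ≡ 49 (mod 407)
3^16 ≡ 49^2 = 2401 ≡ 366 (mod 407)
3^32 ≡ 366^2 = 133956 ≡ 53 (mod 407)
3^64 ≡ 53^2 = 2809 ≡ 367 (mod 407)
3^128 ≡ 367^2 = 134689 ≡ 379 (mod 407)
203 = 128 + 64 + 8 + 2 + 1 in binary powers of 2.
So 3^203 ≡ 379 · 367 · 49 · 9 · 3 ≡ 280 (mod 407).
Squaring chain: 280; never reaches −1, so base 3 is a Miller–Rabin witness that 407 is composite.

280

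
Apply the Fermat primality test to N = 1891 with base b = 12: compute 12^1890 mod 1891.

1

12^1 ≡ 12 (mod 1891)
12^2 ≡ 12^2 = 144 ≡ 144 (mod 1891)
12^4 ≡ 144^2 = 20736 ≡ 1826 (mod 1891)
12^8 ≡ 1826^2 = 3334276 ≡ 443 (mod 1891)
12^16 ≡ 443^2 = 196249 ≡ 1476 (mod 1891)
12^32 ≡ 1476^2 = 2178576 ≡ 144 (mod 1891)
12^64 ≡ 144^2 = 20736 ≡ 1826 (mod 1891)
12^128 ≡ 1826^2 = 3334276 ≡ 443 (mod 1891)
12^256 ≡ 443^2 = 196249 ≡ 1476 (mod 1891)
12^512 ≡ 1476^2 = 2178576 ≡ 144 (mod 1891)
12^1024 ≡ 144^2 = 20736 ≡ 1826 (mod 1891)
1890 = 1024 + 512 + 256 + 64 + 32 + 2 in binary powers of 2.
So 12^1890 ≡ 1826 · 144 · 1476 · 1826 · 144 · 144 ≡ 1 (mod 1891).
Since the result is 1, base 12 gives no evidence that 1891 is composite.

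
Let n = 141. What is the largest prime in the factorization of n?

47

141 = 3 · 47
47 is prime.
So 141 = 3 · 47; the largest prime factor is 47.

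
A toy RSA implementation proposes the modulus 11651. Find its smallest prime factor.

61

11651 is odd.
Digit sum 14, not divisible by 3.
Ends in 1: not divisible by 5.
7: 11651 = 7·1664 + 3
11: 11651 = 11·1059 + 2
13: 11651 = 13·896 + 3
17: 11651 = 17·685 + 6
19: 11651 = 19·613 + 4
23: 11651 = 23·506 + 13
29: 11651 = 29·401 + 22
31: 11651 = 31·375 + 26
37: 11651 = 37·314 + 33
41: 11651 = 41·284 + 7
43: 11651 = 43·270 + 41
47: 11651 = 47·247 + 42
53: 11651 = 53·219 + 44
59: 11651 = 59·197 + 28
61: 11651 = 61·191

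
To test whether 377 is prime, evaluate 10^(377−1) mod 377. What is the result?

10^1 ≡ 10 (mod 377)
10^2 ≡ 10^2 = 100 ≡ 100 (mod 377)
10^4 ≡ 100^2 = 10000 ≡ 198 (mod 377)
10^8 ≡ 198^2 = 39204 ≡ 373 (mod 377)
10^16 ≡ 373^2 = 139129 ≡ 16 (mod 377)
10^32 ≡ 16^2 = 256 ≡ 256 (mod 377)
10^64 ≡ 256^2 = 65536 ≡ 315 (mod 377)
10^128 ≡ 315^2 = 99225 ≡ 74 (mod 377)
10^256 ≡ 74^2 = 5476 ≡ 198 (mod 377)
376 = 256 + 64 + 32 + 16 + 8 in binary powers of 2.
So 10^376 ≡ 198 · 315 · 256 · 16 · 373 ≡ 107 (mod 377).
Since 107 ≠ 1, base 10 is a Fermat witness: 377 is composite.

107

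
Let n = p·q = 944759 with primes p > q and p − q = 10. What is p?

Since p = q + 10, we have 944759 = q(q + 10), so q² + 10q − 944759 = 0.
Discriminant: 10² + 4·944759 = 100 + 3779036 = 3779136; √3779136 = 1944.
q = (−10 + 1944)/2 = 967, and p = q + 10 = 977.
Check: 967 · 977 = 944759.

977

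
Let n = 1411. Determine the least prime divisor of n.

17

1411 is odd.
Digit sum 7, not divisible by 3.
Ends in 1: not divisible by 5.
7: 1411 = 7·201 + 4
11: 1411 = 11·128 + 3
13: 1411 = 13·108 + 7
17: 1411 = 17·83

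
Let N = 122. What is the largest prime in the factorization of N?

61

122 = 2 · 61
61 is prime.
So 122 = 2 · 61; the largest prime factor is 61.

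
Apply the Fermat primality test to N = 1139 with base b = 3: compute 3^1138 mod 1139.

1097

3^1 ≡ 3 (mod 1139)
3^2 ≡ 3^2 = 9 ≡ 9 (mod 1139)
3^4 ≡ 9^2 = 81 ≡ 81 (mod 1139)
3^8 ≡ 81^2 = 6561 ≡ 866 (mod 1139)
3^16 ≡ 866^2 = 749956 ≡ 494 (mod 1139)
3^32 ≡ 494^2 = 244036 ≡ 290 (mod 1139)
3^64 ≡ 290^2 = 84100 ≡ 953 (mod 1139)
3^128 ≡ 953^2 = 908209 ≡ 426 (mod 1139)
3^256 ≡ 426^2 = 181476 ≡ 375 (mod 1139)
3^512 ≡ 375^2 = 140625 ≡ 528 (mod 1139)
3^1024 ≡ 528^2 = 278784 ≡ 868 (mod 1139)
1138 = 1024 + 64 + 32 + 16 + 2 in binary powers of 2.
So 3^1138 ≡ 868 · 953 · 290 · 494 · 9 ≡ 1097 (mod 1139).
Since 1097 ≠ 1, base 3 is a Fermat witness: 1139 is composite.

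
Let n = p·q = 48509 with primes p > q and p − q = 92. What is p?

271

Since p = q + 92, we have 48509 = q(q + 92), so q² + 92q − 48509 = 0.
Discriminant: 92² + 4·48509 = 8464 + 194036 = 202500; √202500 = 450.
q = (−92 + 450)/2 = 179, and p = q + 92 = 271.
Check: 179 · 271 = 48509.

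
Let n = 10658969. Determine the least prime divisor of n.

10658969 is odd.
Digit sum 44, not divisible by 3.
Ends in 9: not divisible by 5.
7: 10658969 = 7·1522709 + 6
11: 10658969 = 11·968997 + 2
13: 10658969 = 13·819920 + 9
17: 10658969 = 17·626998 + 3
19: 10658969 = 19·560998 + 7
23: 10658969 = 23·463433 + 10
29: 10658969 = 29·367550 + 19
31: 10658969 = 31·343837 + 22
37: 10658969 = 37·288080 + 9
41: 10658969 = 41·259974 + 35
43: 10658969 = 43·247883

43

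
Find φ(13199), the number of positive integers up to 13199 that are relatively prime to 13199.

Factor: 13199 = 67 · 197.
φ(13199) = (67−1) · (197−1) = 66 · 196 = 12936.

12936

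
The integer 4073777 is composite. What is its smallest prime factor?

43

4073777 is odd.
Digit sum 35, not divisible by 3.
Ends in 7: not divisible by 5.
7: 4073777 = 7·581968 + 1
11: 4073777 = 11·370343 + 4
13: 4073777 = 13·313367 + 6
17: 4073777 = 17·239633 + 16
19: 4073777 = 19·214409 + 6
23: 4073777 = 23·177120 + 17
29: 4073777 = 29·140475 + 2
31: 4073777 = 31·131412 + 5
37: 4073777 = 37·110102 + 3
41: 4073777 = 41·99360 + 17
43: 4073777 = 43·94739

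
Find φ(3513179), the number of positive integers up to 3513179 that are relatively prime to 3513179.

3442176

Factor: 3513179 = 109 · 167 · 193.
φ(3513179) = (109−1) · (167−1) · (193−1) = 108 · 166 · 192 = 3442176.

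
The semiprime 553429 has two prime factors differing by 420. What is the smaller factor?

563

Since p = q + 420, we have 553429 = q(q + 420), so q² + 420q − 553429 = 0.
Discriminant: 420² + 4·553429 = 176400 + 2213716 = 2390116; √2390116 = 1546.
q = (−420 + 1546)/2 = 563, and p = q + 420 = 983.
Check: 563 · 983 = 553429.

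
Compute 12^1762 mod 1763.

1743

12^1 ≡ 12 (mod 1763)
12^2 ≡ 12^2 = 144 ≡ 144 (mod 1763)
12^4 ≡ 144^2 = 20736 ≡ 1343 (mod 1763)
12^8 ≡ 1343^2 = 1803649 ≡ 100 (mod 1763)
12^16 ≡ 100^2 = 10000 ≡ 1185 (mod 1763)
12^32 ≡ 1185^2 = 1404225 ≡ 877 (mod 1763)
12^64 ≡ 877^2 = 769129 ≡ 461 (mod 1763)
12^128 ≡ 461^2 = 212521 ≡ 961 (mod 1763)
12^256 ≡ 961^2 = 923521 ≡ 1472 (mod 1763)
12^512 ≡ 1472^2 = 2166784 ≡ 57 (mod 1763)
12^1024 ≡ 57^2 = 3249 ≡ 1486 (mod 1763)
1762 = 1024 + 512 + 128 + 64 + 32 + 2 in binary powers of 2.
So 12^1762 ≡ 1486 · 57 · 961 · 461 · 877 · 144 ≡ 1743 (mod 1763).
Since 1743 ≠ 1, base 12 is a Fermat witness: 1763 is composite.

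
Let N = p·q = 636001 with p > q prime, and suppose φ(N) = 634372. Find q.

φ(n) = (p−1)(q−1) = n − (p+q) + 1, so p + q = 636001 − 634372 + 1 = 1630.
p and q are the roots of t² − 1630t + 636001 = 0.
Discriminant: 1630² − 4·636001 = 2656900 − 2544004 = 112896; √112896 = 336.
q = (1630 − 336)/2 = 647, p = (1630 + 336)/2 = 983.
Check: 647 · 983 = 636001.

647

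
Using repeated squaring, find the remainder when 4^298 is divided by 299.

4^1 ≡ 4 (mod 299)
4^2 ≡ 4^2 = 16 ≡ 16 (mod 299)
4^4 ≡ 16^2 = 256 ≡ 256 (mod 299)
4^8 ≡ 256^2 = 65536 ≡ 55 (mod 299)
4^16 ≡ 55^2 = 3025 ≡ 35 (mod 299)
4^32 ≡ 35^2 = 1225 ≡ 29 (mod 299)
4^64 ≡ 29^2 = 841 ≡ 243 (mod 299)
4^128 ≡ 243^2 = 59049 ≡ 146 (mod 299)
4^256 ≡ 146^2 = 21316 ≡ 87 (mod 299)
298 = 256 + 32 + 8 + 2 in binary powers of 2.
So 4^298 ≡ 87 · 29 · 55 · 16 ≡ 165 (mod 299).
Since 165 ≠ 1, base 4 is a Fermat witness: 299 is composite.

165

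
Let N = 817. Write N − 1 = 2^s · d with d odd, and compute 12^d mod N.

512

817 − 1 = 816 = 2^4 · 51, so d = 51.
12^1 ≡ 12 (mod 817)
12^2 ≡ 12^2 = 144 ≡ 144 (mod 817)
12^4 ≡ 144^2 = 20736 ≡ 311 (mod 817)
12^8 ≡ 311^2 = 96721 ≡ 315 (mod 817)
12^16 ≡ 315^2 = 99225 ≡ 368 (mod 817)
12^32 ≡ 368^2 = 135424 ≡ 619 (mod 817)
51 = 32 + 16 + 2 + 1 in binary powers of 2.
So 12^51 ≡ 619 · 368 · 144 · 12 ≡ 512 (mod 817).
Squaring chain: 512 → 704 → 514 → 305; never reaches −1, so base 12 is a Miller–Rabin witness that 817 is composite.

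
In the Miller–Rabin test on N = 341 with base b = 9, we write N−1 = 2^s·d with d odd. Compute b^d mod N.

341 − 1 = 340 = 2^2 · 85, so d = 85.
9^1 ≡ 9 (mod 341)
9^2 ≡ 9^2 = 81 ≡ 81 (mod 341)
9^4 ≡ 81^2 = 6561 ≡ 82 (mod 341)
9^8 ≡ 82^2 = 6724 ≡ 245 (mod 341)
9^16 ≡ 245^2 = 60025 ≡ 9 (mod 341)
9^32 ≡ 9^2 = 81 ≡ 81 (mod 341)
9^64 ≡ 81^2 = 6561 ≡ 82 (mod 341)
85 = 64 + 16 + 4 + 1 in binary powers of 2.
So 9^85 ≡ 82 · 9 · 82 · 9 ≡ 67 (mod 341).
Squaring chain: 67 → 56; never reaches −1, so base 9 is a Miller–Rabin witness that 341 is composite.

67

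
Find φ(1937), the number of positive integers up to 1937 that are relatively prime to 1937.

1776

Factor: 1937 = 13 · 149.
φ(1937) = (13−1) · (149−1) = 12 · 148 = 1776.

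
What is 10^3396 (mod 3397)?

10^1 ≡ 10 (mod 3397)
10^2 ≡ 10^2 = 100 ≡ 100 (mod 3397)
10^4 ≡ 100^2 = 10000 ≡ 3206 (mod 3397)
10^8 ≡ 3206^2 = 10278436 ≡ 2511 (mod 3397)
10^16 ≡ 2511^2 = 6305121 ≡ 289 (mod 3397)
10^32 ≡ 289^2 = 83521 ≡ 1993 (mod 3397)
10^64 ≡ 1993^2 = 3972049 ≡ 956 (mod 3397)
10^128 ≡ 956^2 = 913936 ≡ 143 (mod 3397)
10^256 ≡ 143^2 = 20449 ≡ 67 (mod 3397)
10^512 ≡ 67^2 = 4489 ≡ 1092 (mod 3397)
10^1024 ≡ 1092^2 = 1192464 ≡ 117 (mod 3397)
10^2048 ≡ 117^2 = 13689 ≡ 101 (mod 3397)
3396 = 2048 + 1024 + 256 + 64 + 4 in binary powers of 2.
So 10^3396 ≡ 101 · 117 · 67 · 956 · 3206 ≡ 3370 (mod 3397).
Since 3370 ≠ 1, base 10 is a Fermat witness: 3397 is composite.

3370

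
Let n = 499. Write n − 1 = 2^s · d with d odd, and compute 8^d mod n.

498

499 − 1 = 498 = 2^1 · 249, so d = 249.
8^1 ≡ 8 (mod 499)
8^2 ≡ 8^2 = 64 ≡ 64 (mod 499)
8^4 ≡ 64^2 = 4096 ≡ 104 (mod 499)
8^8 ≡ 104^2 = 10816 ≡ 337 (mod 499)
8^16 ≡ 337^2 = 113569 ≡ 296 (mod 499)
8^32 ≡ 296^2 = 87616 ≡ 291 (mod 499)
8^64 ≡ 291^2 = 84681 ≡ 350 (mod 499)
8^128 ≡ 350^2 = 122500 ≡ 245 (mod 499)
249 = 128 + 64 + 32 + 16 + 8 + 1 in binary powers of 2.
So 8^249 ≡ 245 · 350 · 291 · 296 · 337 · 8 ≡ 498 (mod 499).
Since 8^d ≡ 498 (mod 499), base 8 does not prove 499 composite.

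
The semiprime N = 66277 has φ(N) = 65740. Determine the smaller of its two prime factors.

191

φ(n) = (p−1)(q−1) = n − (p+q) + 1, so p + q = 66277 − 65740 + 1 = 538.
p and q are the roots of t² − 538t + 66277 = 0.
Discriminant: 538² − 4·66277 = 289444 − 265108 = 24336; √24336 = 156.
q = (538 − 156)/2 = 191, p = (538 + 156)/2 = 347.
Check: 191 · 347 = 66277.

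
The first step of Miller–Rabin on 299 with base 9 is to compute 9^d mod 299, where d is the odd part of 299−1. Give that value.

3

299 − 1 = 298 = 2^1 · 149, so d = 149.
9^1 ≡ 9 (mod 299)
9^2 ≡ 9^2 = 81 ≡ 81 (mod 299)
9^4 ≡ 81^2 = 6561 ≡ 282 (mod 299)
9^8 ≡ 282^2 = 79524 ≡ 289 (mod 299)
9^16 ≡ 289^2 = 83521 ≡ 100 (mod 299)
9^32 ≡ 100^2 = 10000 ≡ 133 (mod 299)
9^64 ≡ 133^2 = 17689 ≡ 48 (mod 299)
9^128 ≡ 48^2 = 2304 ≡ 211 (mod 299)
149 = 128 + 16 + 4 + 1 in binary powers of 2.
So 9^149 ≡ 211 · 100 · 282 · 9 ≡ 3 (mod 299).
Squaring chain: 3; never reaches −1, so base 9 is a Miller–Rabin witness that 299 is composite.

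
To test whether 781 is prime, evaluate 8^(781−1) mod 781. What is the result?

375

8^1 ≡ 8 (mod 781)
8^2 ≡ 8^2 = 64 ≡ 64 (mod 781)
8^4 ≡ 64^2 = 4096 ≡ 191 (mod 781)
8^8 ≡ 191^2 = 36481 ≡ 555 (mod 781)
8^16 ≡ 555^2 = 308025 ≡ 311 (mod 781)
8^32 ≡ 311^2 = 96721 ≡ 658 (mod 781)
8^64 ≡ 658^2 = 432964 ≡ 290 (mod 781)
8^128 ≡ 290^2 = 84100 ≡ 533 (mod 781)
8^256 ≡ 533^2 = 284089 ≡ 586 (mod 781)
8^512 ≡ 586^2 = 343396 ≡ 537 (mod 781)
780 = 512 + 256 + 8 + 4 in binary powers of 2.
So 8^780 ≡ 537 · 586 · 555 · 191 ≡ 375 (mod 781).
Since 375 ≠ 1, base 8 is a Fermat witness: 781 is composite.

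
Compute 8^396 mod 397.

1

8^1 ≡ 8 (mod 397)
8^2 ≡ 8^2 = 64 ≡ 64 (mod 397)
8^4 ≡ 64^2 = 4096 ≡ 126 (mod 397)
8^8 ≡ 126^2 = 15876 ≡ 393 (mod 397)
8^16 ≡ 393^2 = 154449 ≡ 16 (mod 397)
8^32 ≡ 16^2 = 256 ≡ 256 (mod 397)
8^64 ≡ 256^2 = 65536 ≡ 31 (mod 397)
8^128 ≡ 31^2 = 961 ≡ 167 (mod 397)
8^256 ≡ 167^2 = 27889 ≡ 99 (mod 397)
396 = 256 + 128 + 8 + 4 in binary powers of 2.
So 8^396 ≡ 99 · 167 · 393 · 126 ≡ 1 (mod 397).
Since the result is 1, base 8 gives no evidence that 397 is composite.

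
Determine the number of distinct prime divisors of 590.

3

590 = 2 · 295
295 = 5 · 59
590 = 2 · 5 · 59, which has 3 distinct prime factors.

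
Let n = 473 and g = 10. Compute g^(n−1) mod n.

23

10^1 ≡ 10 (mod 473)
10^2 ≡ 10^2 = 100 ≡ 100 (mod 473)
10^4 ≡ 100^2 = 10000 ≡ 67 (mod 473)
10^8 ≡ 67^2 = 4489 ≡ 232 (mod 473)
10^16 ≡ 232^2 = 53824 ≡ 375 (mod 473)
10^32 ≡ 375^2 = 140625 ≡ 144 (mod 473)
10^64 ≡ 144^2 = 20736 ≡ 397 (mod 473)
10^128 ≡ 397^2 = 157609 ≡ 100 (mod 473)
10^256 ≡ 100^2 = 10000 ≡ 67 (mod 473)
472 = 256 + 128 + 64 + 16 + 8 in binary powers of 2.
So 10^472 ≡ 67 · 100 · 397 · 375 · 232 ≡ 23 (mod 473).
Since 23 ≠ 1, base 10 is a Fermat witness: 473 is composite.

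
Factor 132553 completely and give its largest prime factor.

132553 = 41 · 3233
3233 = 53 · 61
61 is prime.
So 132553 = 41 · 53 · 61; the largest prime factor is 61.

61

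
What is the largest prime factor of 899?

31

899 = 29 · 31
31 is prime.
So 899 = 29 · 31; the largest prime factor is 31.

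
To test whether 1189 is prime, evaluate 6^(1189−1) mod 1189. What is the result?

605

6^1 ≡ 6 (mod 1189)
6^2 ≡ 6^2 = 36 ≡ 36 (mod 1189)
6^4 ≡ 36^2 = 1296 ≡ 107 (mod 1189)
6^8 ≡ 107^2 = 11449 ≡ 748 (mod 1189)
6^16 ≡ 748^2 = 559504 ≡ 674 (mod 1189)
6^32 ≡ 674^2 = 454276 ≡ 78 (mod 1189)
6^64 ≡ 78^2 = 6084 ≡ 139 (mod 1189)
6^128 ≡ 139^2 = 19321 ≡ 297 (mod 1189)
6^256 ≡ 297^2 = 88209 ≡ 223 (mod 1189)
6^512 ≡ 223^2 = 49729 ≡ 980 (mod 1189)
6^1024 ≡ 980^2 = 960400 ≡ 877 (mod 1189)
1188 = 1024 + 128 + 32 + 4 in binary powers of 2.
So 6^1188 ≡ 877 · 297 · 78 · 107 ≡ 605 (mod 1189).
Since 605 ≠ 1, base 6 is a Fermat witness: 1189 is composite.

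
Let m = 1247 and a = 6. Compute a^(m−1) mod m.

436

6^1 ≡ 6 (mod 1247)
6^2 ≡ 6^2 = 36 ≡ 36 (mod 1247)
6^4 ≡ 36^2 = 1296 ≡ 49 (mod 1247)
6^8 ≡ 49^2 = 2401 ≡ 1154 (mod 1247)
6^16 ≡ 1154^2 = 1331716 ≡ 1167 (mod 1247)
6^32 ≡ 1167^2 = 1361889 ≡ 165 (mod 1247)
6^64 ≡ 165^2 = 27225 ≡ 1038 (mod 1247)
6^128 ≡ 1038^2 = 1077444 ≡ 36 (mod 1247)
6^256 ≡ 36^2 = 1296 ≡ 49 (mod 1247)
6^512 ≡ 49^2 = 2401 ≡ 1154 (mod 1247)
6^1024 ≡ 1154^2 = 1331716 ≡ 1167 (mod 1247)
1246 = 1024 + 128 + 64 + 16 + 8 + 4 + 2 in binary powers of 2.
So 6^1246 ≡ 1167 · 36 · 1038 · 1167 · 1154 · 49 · 36 ≡ 436 (mod 1247).
Since 436 ≠ 1, base 6 is a Fermat witness: 1247 is composite.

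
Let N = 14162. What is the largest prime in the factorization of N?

14162 = 2 · 7081
7081 = 73 · 97
97 is prime.
So 14162 = 2 · 73 · 97; the largest prime factor is 97.

97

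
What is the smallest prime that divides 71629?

71629 is odd.
Digit sum 25, not divisible by 3.
Ends in 9: not divisible by 5.
7: 71629 = 7·10232 + 5
11: 71629 = 11·6511 + 8
13: 71629 = 13·5509 + 12
17: 71629 = 17·4213 + 8
19: 71629 = 19·3769 + 18
23: 71629 = 23·3114 + 7
29: 71629 = 29·2469 + 28
31: 71629 = 31·2310 + 19
37: 71629 = 37·1935 + 34
41: 71629 = 41·1747 + 2
43: 71629 = 43·1665 + 34
47: 71629 = 47·1524 + 1
53: 71629 = 53·1351 + 26
59: 71629 = 59·1214 + 3
61: 71629 = 61·1174 + 15
67: 71629 = 67·1069 + 6
71: 71629 = 71·1008 + 61
73: 71629 = 73·981 + 16
79: 71629 = 79·906 + 55
83: 71629 = 83·863

83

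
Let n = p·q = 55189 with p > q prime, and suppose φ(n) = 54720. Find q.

φ(n) = (p−1)(q−1) = n − (p+q) + 1, so p + q = 55189 − 54720 + 1 = 470.
p and q are the roots of t² − 470t + 55189 = 0.
Discriminant: 470² − 4·55189 = 220900 − 220756 = 144; √144 = 12.
q = (470 − 12)/2 = 229, p = (470 + 12)/2 = 241.
Check: 229 · 241 = 55189.

229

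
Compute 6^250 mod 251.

6^1 ≡ 6 (mod 251)
6^2 ≡ 6^2 = 36 ≡ 36 (mod 251)
6^4 ≡ 36^2 = 1296 ≡ 41 (mod 251)
6^8 ≡ 41^2 = 1681 ≡ 175 (mod 251)
6^16 ≡ 175^2 = 30625 ≡ 3 (mod 251)
6^32 ≡ 3^2 = 9 ≡ 9 (mod 251)
6^64 ≡ 9^2 = 81 ≡ 81 (mod 251)
6^128 ≡ 81^2 = 6561 ≡ 35 (mod 251)
250 = 128 + 64 + 32 + 16 + 8 + 2 in binary powers of 2.
So 6^250 ≡ 35 · 81 · 9 · 3 · 175 · 36 ≡ 1 (mod 251).
Since the result is 1, base 6 gives no evidence that 251 is composite.

1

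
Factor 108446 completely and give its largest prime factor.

97

108446 = 2 · 54223
54223 = 13 · 4171
4171 = 43 · 97
97 is prime.
So 108446 = 2 · 13 · 43 · 97; the largest prime factor is 97.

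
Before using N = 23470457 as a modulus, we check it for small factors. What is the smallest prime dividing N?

89

23470457 is odd.
Digit sum 32, not divisible by 3.
Ends in 7: not divisible by 5.
7: 23470457 = 7·3352922 + 3
11: 23470457 = 11·2133677 + 10
13: 23470457 = 13·1805419 + 10
17: 23470457 = 17·1380615 + 2
19: 23470457 = 19·1235287 + 4
23: 23470457 = 23·1020454 + 15
29: 23470457 = 29·809326 + 3
31: 23470457 = 31·757111 + 16
37: 23470457 = 37·634336 + 25
41: 23470457 = 41·572450 + 7
43: 23470457 = 43·545824 + 25
47: 23470457 = 47·499371 + 20
53: 23470457 = 53·442838 + 43
59: 23470457 = 59·397804 + 21
61: 23470457 = 61·384761 + 36
67: 23470457 = 67·350305 + 22
71: 23470457 = 71·330569 + 58
73: 23470457 = 73·321513 + 8
79: 23470457 = 79·297094 + 31
83: 23470457 = 83·282776 + 49
89: 23470457 = 89·263713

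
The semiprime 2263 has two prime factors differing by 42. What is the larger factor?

Since p = q + 42, we have 2263 = q(q + 42), so q² + 42q − 2263 = 0.
Discriminant: 42² + 4·2263 = 1764 + 9052 = 10816; √10816 = 104.
q = (−42 + 104)/2 = 31, and p = q + 42 = 73.
Check: 31 · 73 = 2263.

73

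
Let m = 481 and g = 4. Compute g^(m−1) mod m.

417

4^1 ≡ 4 (mod 481)
4^2 ≡ 4^2 = 16 ≡ 16 (mod 481)
4^4 ≡ 16^2 = 256 ≡ 256 (mod 481)
4^8 ≡ 256^2 = 65536 ≡ 120 (mod 481)
4^16 ≡ 120^2 = 14400 ≡ 451 (mod 481)
4^32 ≡ 451^2 = 203401 ≡ 419 (mod 481)
4^64 ≡ 419^2 = 175561 ≡ 477 (mod 481)
4^128 ≡ 477^2 = 227529 ≡ 16 (mod 481)
4^256 ≡ 16^2 = 256 ≡ 256 (mod 481)
480 = 256 + 128 + 64 + 32 in binary powers of 2.
So 4^480 ≡ 256 · 16 · 477 · 419 ≡ 417 (mod 481).
Since 417 ≠ 1, base 4 is a Fermat witness: 481 is composite.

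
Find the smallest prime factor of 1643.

1643 is odd.
Digit sum 14, not divisible by 3.
Ends in 3: not divisible by 5.
7: 1643 = 7·234 + 5
11: 1643 = 11·149 + 4
13: 1643 = 13·126 + 5
17: 1643 = 17·96 + 11
19: 1643 = 19·86 + 9
23: 1643 = 23·71 + 10
29: 1643 = 29·56 + 19
31: 1643 = 31·53

31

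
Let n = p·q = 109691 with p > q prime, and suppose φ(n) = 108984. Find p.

φ(n) = (p−1)(q−1) = n − (p+q) + 1, so p + q = 109691 − 108984 + 1 = 708.
p and q are the roots of t² − 708t + 109691 = 0.
Discriminant: 708² − 4·109691 = 501264 − 438764 = 62500; √62500 = 250.
q = (708 − 250)/2 = 229, p = (708 + 250)/2 = 479.
Check: 229 · 479 = 109691.

479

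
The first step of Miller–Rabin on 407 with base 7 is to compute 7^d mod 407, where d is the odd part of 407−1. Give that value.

46

407 − 1 = 406 = 2^1 · 203, so d = 203.
7^1 ≡ 7 (mod 407)
7^2 ≡ 7^2 = 49 ≡ 49 (mod 407)
7^4 ≡ 49^2 = 2401 ≡ 366 (mod 407)
7^8 ≡ 366^2 = 133956 ≡ 53 (mod 407)
7^16 ≡ 53^2 = 2809 ≡ 367 (mod 407)
7^32 ≡ 367^2 = 134689 ≡ 379 (mod 407)
7^64 ≡ 379^2 = 143641 ≡ 377 (mod 407)
7^128 ≡ 377^2 = 142129 ≡ 86 (mod 407)
203 = 128 + 64 + 8 + 2 + 1 in binary powers of 2.
So 7^203 ≡ 86 · 377 · 53 · 49 · 7 ≡ 46 (mod 407).
Squaring chain: 46; never reaches −1, so base 7 is a Miller–Rabin witness that 407 is composite.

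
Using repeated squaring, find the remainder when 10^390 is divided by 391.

349

10^1 ≡ 10 (mod 391)
10^2 ≡ 10^2 = 100 ≡ 100 (mod 391)
10^4 ≡ 100^2 = 10000 ≡ 225 (mod 391)
10^8 ≡ 225^2 = 50625 ≡ 186 (mod 391)
10^16 ≡ 186^2 = 34596 ≡ 188 (mod 391)
10^32 ≡ 188^2 = 35344 ≡ 154 (mod 391)
10^64 ≡ 154^2 = 23716 ≡ 256 (mod 391)
10^128 ≡ 256^2 = 65536 ≡ 239 (mod 391)
10^256 ≡ 239^2 = 57121 ≡ 35 (mod 391)
390 = 256 + 128 + 4 + 2 in binary powers of 2.
So 10^390 ≡ 35 · 239 · 225 · 100 ≡ 349 (mod 391).
Since 349 ≠ 1, base 10 is a Fermat witness: 391 is composite.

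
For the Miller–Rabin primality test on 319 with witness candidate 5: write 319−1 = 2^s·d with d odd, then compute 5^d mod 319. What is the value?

196

319 − 1 = 318 = 2^1 · 159, so d = 159.
5^1 ≡ 5 (mod 319)
5^2 ≡ 5^2 = 25 ≡ 25 (mod 319)
5^4 ≡ 25^2 = 625 ≡ 306 (mod 319)
5^8 ≡ 306^2 = 93636 ≡ 169 (mod 319)
5^16 ≡ 169^2 = 28561 ≡ 170 (mod 319)
5^32 ≡ 170^2 = 28900 ≡ 190 (mod 319)
5^64 ≡ 190^2 = 36100 ≡ 53 (mod 319)
5^128 ≡ 53^2 = 2809 ≡ 257 (mod 319)
159 = 128 + 16 + 8 + 4 + 2 + 1 in binary powers of 2.
So 5^159 ≡ 257 · 170 · 169 · 306 · 25 · 5 ≡ 196 (mod 319).
Squaring chain: 196; never reaches −1, so base 5 is a Miller–Rabin witness that 319 is composite.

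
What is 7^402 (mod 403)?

7^1 ≡ 7 (mod 403)
7^2 ≡ 7^2 = 49 ≡ 49 (mod 403)
7^4 ≡ 49^2 = 2401 ≡ 386 (mod 403)
7^8 ≡ 386^2 = 148996 ≡ 289 (mod 403)
7^16 ≡ 289^2 = 83521 ≡ 100 (mod 403)
7^32 ≡ 100^2 = 10000 ≡ 328 (mod 403)
7^64 ≡ 328^2 = 107584 ≡ 386 (mod 403)
7^128 ≡ 386^2 = 148996 ≡ 289 (mod 403)
7^256 ≡ 289^2 = 83521 ≡ 100 (mod 403)
402 = 256 + 128 + 16 + 2 in binary powers of 2.
So 7^402 ≡ 100 · 289 · 100 · 49 ≡ 233 (mod 403).
Since 233 ≠ 1, base 7 is a Fermat witness: 403 is composite.

233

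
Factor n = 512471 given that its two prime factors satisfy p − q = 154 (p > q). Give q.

Since p = q + 154, we have 512471 = q(q + 154), so q² + 154q − 512471 = 0.
Discriminant: 154² + 4·512471 = 23716 + 2049884 = 2073600; √2073600 = 1440.
q = (−154 + 1440)/2 = 643, and p = q + 154 = 797.
Check: 643 · 797 = 512471.

643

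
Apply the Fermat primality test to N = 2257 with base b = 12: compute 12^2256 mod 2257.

2230

12^1 ≡ 12 (mod 2257)
12^2 ≡ 12^2 = 144 ≡ 144 (mod 2257)
12^4 ≡ 144^2 = 20736 ≡ 423 (mod 2257)
12^8 ≡ 423^2 = 178929 ≡ 626 (mod 2257)
12^16 ≡ 626^2 = 391876 ≡ 1415 (mod 2257)
12^32 ≡ 1415^2 = 2002225 ≡ 266 (mod 2257)
12^64 ≡ 266^2 = 70756 ≡ 789 (mod 2257)
12^128 ≡ 789^2 = 622521 ≡ 1846 (mod 2257)
12^256 ≡ 1846^2 = 3407716 ≡ 1903 (mod 2257)
12^512 ≡ 1903^2 = 3621409 ≡ 1181 (mod 2257)
12^1024 ≡ 1181^2 = 1394761 ≡ 2192 (mod 2257)
12^2048 ≡ 2192^2 = 4804864 ≡ 1968 (mod 2257)
2256 = 2048 + 128 + 64 + 16 in binary powers of 2.
So 12^2256 ≡ 1968 · 1846 · 789 · 1415 ≡ 2230 (mod 2257).
Since 2230 ≠ 1, base 12 is a Fermat witness: 2257 is composite.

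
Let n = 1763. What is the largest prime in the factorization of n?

1763 = 41 · 43
43 is prime.
So 1763 = 41 · 43; the largest prime factor is 43.

43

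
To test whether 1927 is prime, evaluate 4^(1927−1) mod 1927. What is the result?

4^1 ≡ 4 (mod 1927)
4^2 ≡ 4^2 = 16 ≡ 16 (mod 1927)
4^4 ≡ 16^2 = 256 ≡ 256 (mod 1927)
4^8 ≡ 256^2 = 65536 ≡ 18 (mod 1927)
4^16 ≡ 18^2 = 324 ≡ 324 (mod 1927)
4^32 ≡ 324^2 = 104976 ≡ 918 (mod 1927)
4^64 ≡ 918^2 = 842724 ≡ 625 (mod 1927)
4^128 ≡ 625^2 = 390625 ≡ 1371 (mod 1927)
4^256 ≡ 1371^2 = 1879641 ≡ 816 (mod 1927)
4^512 ≡ 816^2 = 665856 ≡ 1041 (mod 1927)
4^1024 ≡ 1041^2 = 1083681 ≡ 707 (mod 1927)
1926 = 1024 + 512 + 256 + 128 + 4 + 2 in binary powers of 2.
So 4^1926 ≡ 707 · 1041 · 816 · 1371 · 256 · 16 ≡ 1390 (mod 1927).
Since 1390 ≠ 1, base 4 is a Fermat witness: 1927 is composite.

1390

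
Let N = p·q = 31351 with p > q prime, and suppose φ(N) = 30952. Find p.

293

φ(n) = (p−1)(q−1) = n − (p+q) + 1, so p + q = 31351 − 30952 + 1 = 400.
p and q are the roots of t² − 400t + 31351 = 0.
Discriminant: 400² − 4·31351 = 160000 − 125404 = 34596; √34596 = 186.
q = (400 − 186)/2 = 107, p = (400 + 186)/2 = 293.
Check: 107 · 293 = 31351.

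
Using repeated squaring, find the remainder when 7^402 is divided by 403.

7^1 ≡ 7 (mod 403)
7^2 ≡ 7^2 = 49 ≡ 49 (mod 403)
7^4 ≡ 49^2 = 2401 ≡ 386 (mod 403)
7^8 ≡ 386^2 = 148996 ≡ 289 (mod 403)
7^16 ≡ 289^2 = 83521 ≡ 100 (mod 403)
7^32 ≡ 100^2 = 10000 ≡ 328 (mod 403)
7^64 ≡ 328^2 = 107584 ≡ 386 (mod 403)
7^128 ≡ 386^2 = 148996 ≡ 289 (mod 403)
7^256 ≡ 289^2 = 83521 ≡ 100 (mod 403)
402 = 256 + 128 + 16 + 2 in binary powers of 2.
So 7^402 ≡ 100 · 289 · 100 · 49 ≡ 233 (mod 403).
Since 233 ≠ 1, base 7 is a Fermat witness: 403 is composite.

233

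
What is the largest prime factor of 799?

47

799 = 17 · 47
47 is prime.
So 799 = 17 · 47; the largest prime factor is 47.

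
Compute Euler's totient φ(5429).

5280

Factor: 5429 = 61 · 89.
φ(5429) = (61−1) · (89−1) = 60 · 88 = 5280.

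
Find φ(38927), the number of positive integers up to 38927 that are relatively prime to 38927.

Factor: 38927 = 7 · 67 · 83.
φ(38927) = (7−1) · (67−1) · (83−1) = 6 · 66 · 82 = 32472.

32472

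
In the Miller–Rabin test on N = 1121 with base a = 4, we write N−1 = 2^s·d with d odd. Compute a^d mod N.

1121 − 1 = 1120 = 2^5 · 35, so d = 35.
4^1 ≡ 4 (mod 1121)
4^2 ≡ 4^2 = 16 ≡ 16 (mod 1121)
4^4 ≡ 16^2 = 256 ≡ 256 (mod 1121)
4^8 ≡ 256^2 = 65536 ≡ 518 (mod 1121)
4^16 ≡ 518^2 = 268324 ≡ 405 (mod 1121)
4^32 ≡ 405^2 = 164025 ≡ 359 (mod 1121)
35 = 32 + 2 + 1 in binary powers of 2.
So 4^35 ≡ 359 · 16 · 4 ≡ 556 (mod 1121).
Squaring chain: 556 → 861 → 340 → 137 → 833; never reaches −1, so base 4 is a Miller–Rabin witness that 1121 is composite.

556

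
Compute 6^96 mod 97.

1

6^1 ≡ 6 (mod 97)
6^2 ≡ 6^2 = 36 ≡ 36 (mod 97)
6^4 ≡ 36^2 = 1296 ≡ 35 (mod 97)
6^8 ≡ 35^2 = 1225 ≡ 61 (mod 97)
6^16 ≡ 61^2 = 3721 ≡ 35 (mod 97)
6^32 ≡ 35^2 = 1225 ≡ 61 (mod 97)
6^64 ≡ 61^2 = 3721 ≡ 35 (mod 97)
96 = 64 + 32 in binary powers of 2.
So 6^96 ≡ 35 · 61 ≡ 1 (mod 97).
Since the result is 1, base 6 gives no evidence that 97 is composite.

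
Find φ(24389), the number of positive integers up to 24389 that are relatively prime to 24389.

Factor: 24389 = 29^3.
φ(24389) = 29^2·(29−1) = 23548.

23548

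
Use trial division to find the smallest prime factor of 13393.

59

13393 is odd.
Digit sum 19, not divisible by 3.
Ends in 3: not divisible by 5.
7: 13393 = 7·1913 + 2
11: 13393 = 11·1217 + 6
13: 13393 = 13·1030 + 3
17: 13393 = 17·787 + 14
19: 13393 = 19·704 + 17
23: 13393 = 23·582 + 7
29: 13393 = 29·461 + 24
31: 13393 = 31·432 + 1
37: 13393 = 37·361 + 36
41: 13393 = 41·326 + 27
43: 13393 = 43·311 + 20
47: 13393 = 47·284 + 45
53: 13393 = 53·252 + 37
59: 13393 = 59·227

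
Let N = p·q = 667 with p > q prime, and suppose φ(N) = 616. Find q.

φ(n) = (p−1)(q−1) = n − (p+q) + 1, so p + q = 667 − 616 + 1 = 52.
p and q are the roots of t² − 52t + 667 = 0.
Discriminant: 52² − 4·667 = 2704 − 2668 = 36; √36 = 6.
q = (52 − 6)/2 = 23, p = (52 + 6)/2 = 29.
Check: 23 · 29 = 667.

23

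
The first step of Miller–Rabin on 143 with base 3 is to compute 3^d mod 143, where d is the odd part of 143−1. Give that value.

143 − 1 = 142 = 2^1 · 71, so d = 71.
3^1 ≡ 3 (mod 143)
3^2 ≡ 3^2 = 9 ≡ 9 (mod 143)
3^4 ≡ 9^2 = 81 ≡ 81 (mod 143)
3^8 ≡ 81^2 = 6561 ≡ 126 (mod 143)
3^16 ≡ 126^2 = 15876 ≡ 3 (mod 143)
3^32 ≡ 3^2 = 9 ≡ 9 (mod 143)
3^64 ≡ 9^2 = 81 ≡ 81 (mod 143)
71 = 64 + 4 + 2 + 1 in binary powers of 2.
So 3^71 ≡ 81 · 81 · 9 · 3 ≡ 113 (mod 143).
Squaring chain: 113; never reaches −1, so base 3 is a Miller–Rabin witness that 143 is composite.

113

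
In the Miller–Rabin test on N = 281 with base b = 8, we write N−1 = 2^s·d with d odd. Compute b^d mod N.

280

281 − 1 = 280 = 2^3 · 35, so d = 35.
8^1 ≡ 8 (mod 281)
8^2 ≡ 8^2 = 64 ≡ 64 (mod 281)
8^4 ≡ 64^2 = 4096 ≡ 162 (mod 281)
8^8 ≡ 162^2 = 26244 ≡ 111 (mod 281)
8^16 ≡ 111^2 = 12321 ≡ 238 (mod 281)
8^32 ≡ 238^2 = 56644 ≡ 163 (mod 281)
35 = 32 + 2 + 1 in binary powers of 2.
So 8^35 ≡ 163 · 64 · 8 ≡ 280 (mod 281).
Since 8^d ≡ 280 (mod 281), base 8 does not prove 281 composite.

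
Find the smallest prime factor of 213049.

23

213049 is odd.
Digit sum 19, not divisible by 3.
Ends in 9: not divisible by 5.
7: 213049 = 7·30435 + 4
11: 213049 = 11·19368 + 1
13: 213049 = 13·16388 + 5
17: 213049 = 17·12532 + 5
19: 213049 = 19·11213 + 2
23: 213049 = 23·9263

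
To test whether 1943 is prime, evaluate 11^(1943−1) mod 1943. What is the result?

11^1 ≡ 11 (mod 1943)
11^2 ≡ 11^2 = 121 ≡ 121 (mod 1943)
11^4 ≡ 121^2 = 14641 ≡ 1040 (mod 1943)
11^8 ≡ 1040^2 = 1081600 ≡ 1292 (mod 1943)
11^16 ≡ 1292^2 = 1669264 ≡ 227 (mod 1943)
11^32 ≡ 227^2 = 51529 ≡ 1011 (mod 1943)
11^64 ≡ 1011^2 = 1022121 ≡ 103 (mod 1943)
11^128 ≡ 103^2 = 10609 ≡ 894 (mod 1943)
11^256 ≡ 894^2 = 799236 ≡ 663 (mod 1943)
11^512 ≡ 663^2 = 439569 ≡ 451 (mod 1943)
11^1024 ≡ 451^2 = 203401 ≡ 1329 (mod 1943)
1942 = 1024 + 512 + 256 + 128 + 16 + 4 + 2 in binary powers of 2.
So 11^1942 ≡ 1329 · 451 · 663 · 894 · 227 · 1040 · 121 ≡ 138 (mod 1943).
Since 138 ≠ 1, base 11 is a Fermat witness: 1943 is composite.

138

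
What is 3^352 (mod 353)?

1

3^1 ≡ 3 (mod 353)
3^2 ≡ 3^2 = 9 ≡ 9 (mod 353)
3^4 ≡ 9^2 = 81 ≡ 81 (mod 353)
3^8 ≡ 81^2 = 6561 ≡ 207 (mod 353)
3^16 ≡ 207^2 = 42849 ≡ 136 (mod 353)
3^32 ≡ 136^2 = 18496 ≡ 140 (mod 353)
3^64 ≡ 140^2 = 19600 ≡ 185 (mod 353)
3^128 ≡ 185^2 = 34225 ≡ 337 (mod 353)
3^256 ≡ 337^2 = 113569 ≡ 256 (mod 353)
352 = 256 + 64 + 32 in binary powers of 2.
So 3^352 ≡ 256 · 185 · 140 ≡ 1 (mod 353).
Since the result is 1, base 3 gives no evidence that 353 is composite.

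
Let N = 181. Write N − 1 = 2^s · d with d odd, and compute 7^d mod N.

19

181 − 1 = 180 = 2^2 · 45, so d = 45.
7^1 ≡ 7 (mod 181)
7^2 ≡ 7^2 = 49 ≡ 49 (mod 181)
7^4 ≡ 49^2 = 2401 ≡ 48 (mod 181)
7^8 ≡ 48^2 = 2304 ≡ 132 (mod 181)
7^16 ≡ 132^2 = 17424 ≡ 48 (mod 181)
7^32 ≡ 48^2 = 2304 ≡ 132 (mod 181)
45 = 32 + 8 + 4 + 1 in binary powers of 2.
So 7^45 ≡ 132 · 132 · 48 · 7 ≡ 19 (mod 181).
Squaring chain: 19 → 180; reaches −1, so base 7 does not prove 181 composite.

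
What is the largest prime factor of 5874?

5874 = 2 · 2937
2937 = 3 · 979
979 = 11 · 89
89 is prime.
So 5874 = 2 · 3 · 11 · 89; the largest prime factor is 89.

89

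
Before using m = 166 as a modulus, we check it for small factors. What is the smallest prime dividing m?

166 is even: 2 divides it.

2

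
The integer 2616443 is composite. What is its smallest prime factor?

47

2616443 is odd.
Digit sum 26, not divisible by 3.
Ends in 3: not divisible by 5.
7: 2616443 = 7·373777 + 4
11: 2616443 = 11·237858 + 5
13: 2616443 = 13·201264 + 11
17: 2616443 = 17·153908 + 7
19: 2616443 = 19·137707 + 10
23: 2616443 = 23·113758 + 9
29: 2616443 = 29·90222 + 5
31: 2616443 = 31·84401 + 12
37: 2616443 = 37·70714 + 25
41: 2616443 = 41·63815 + 28
43: 2616443 = 43·60847 + 22
47: 2616443 = 47·55669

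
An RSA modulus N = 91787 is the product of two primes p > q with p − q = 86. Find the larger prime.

349

Since p = q + 86, we have 91787 = q(q + 86), so q² + 86q − 91787 = 0.
Discriminant: 86² + 4·91787 = 7396 + 367148 = 374544; √374544 = 612.
q = (−86 + 612)/2 = 263, and p = q + 86 = 349.
Check: 263 · 349 = 91787.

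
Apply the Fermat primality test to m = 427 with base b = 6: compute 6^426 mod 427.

6^1 ≡ 6 (mod 427)
6^2 ≡ 6^2 = 36 ≡ 36 (mod 427)
6^4 ≡ 36^2 = 1296 ≡ 15 (mod 427)
6^8 ≡ 15^2 = 225 ≡ 225 (mod 427)
6^16 ≡ 225^2 = 50625 ≡ 239 (mod 427)
6^32 ≡ 239^2 = 57121 ≡ 330 (mod 427)
6^64 ≡ 330^2 = 108900 ≡ 15 (mod 427)
6^128 ≡ 15^2 = 225 ≡ 225 (mod 427)
6^256 ≡ 225^2 = 50625 ≡ 239 (mod 427)
426 = 256 + 128 + 32 + 8 + 2 in binary powers of 2.
So 6^426 ≡ 239 · 225 · 330 · 225 · 36 ≡ 113 (mod 427).
Since 113 ≠ 1, base 6 is a Fermat witness: 427 is composite.

113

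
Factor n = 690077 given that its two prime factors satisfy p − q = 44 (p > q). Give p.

Since p = q + 44, we have 690077 = q(q + 44), so q² + 44q − 690077 = 0.
Discriminant: 44² + 4·690077 = 1936 + 2760308 = 2762244; √2762244 = 1662.
q = (−44 + 1662)/2 = 809, and p = q + 44 = 853.
Check: 809 · 853 = 690077.

853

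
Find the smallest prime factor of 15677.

61

15677 is odd.
Digit sum 26, not divisible by 3.
Ends in 7: not divisible by 5.
7: 15677 = 7·2239 + 4
11: 15677 = 11·1425 + 2
13: 15677 = 13·1205 + 12
17: 15677 = 17·922 + 3
19: 15677 = 19·825 + 2
23: 15677 = 23·681 + 14
29: 15677 = 29·540 + 17
31: 15677 = 31·505 + 22
37: 15677 = 37·423 + 26
41: 15677 = 41·382 + 15
43: 15677 = 43·364 + 25
47: 15677 = 47·333 + 26
53: 15677 = 53·295 + 42
59: 15677 = 59·265 + 42
61: 15677 = 61·257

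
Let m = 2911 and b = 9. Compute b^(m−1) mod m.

9^1 ≡ 9 (mod 2911)
9^2 ≡ 9^2 = 81 ≡ 81 (mod 2911)
9^4 ≡ 81^2 = 6561 ≡ 739 (mod 2911)
9^8 ≡ 739^2 = 546121 ≡ 1764 (mod 2911)
9^16 ≡ 1764^2 = 3111696 ≡ 2748 (mod 2911)
9^32 ≡ 2748^2 = 7551504 ≡ 370 (mod 2911)
9^64 ≡ 370^2 = 136900 ≡ 83 (mod 2911)
9^128 ≡ 83^2 = 6889 ≡ 1067 (mod 2911)
9^256 ≡ 1067^2 = 1138489 ≡ 288 (mod 2911)
9^512 ≡ 288^2 = 82944 ≡ 1436 (mod 2911)
9^1024 ≡ 1436^2 = 2062096 ≡ 1108 (mod 2911)
9^2048 ≡ 1108^2 = 1227664 ≡ 2133 (mod 2911)
2910 = 2048 + 512 + 256 + 64 + 16 + 8 + 4 + 2 in binary powers of 2.
So 9^2910 ≡ 2133 · 1436 · 288 · 83 · 2748 · 1764 · 739 · 81 ≡ 2746 (mod 2911).
Since 2746 ≠ 1, base 9 is a Fermat witness: 2911 is composite.

2746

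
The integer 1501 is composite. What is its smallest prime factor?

1501 is odd.
Digit sum 7, not divisible by 3.
Ends in 1: not divisible by 5.
7: 1501 = 7·214 + 3
11: 1501 = 11·136 + 5
13: 1501 = 13·115 + 6
17: 1501 = 17·88 + 5
19: 1501 = 19·79

19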